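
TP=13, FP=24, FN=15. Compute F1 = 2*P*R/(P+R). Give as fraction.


F1 = 2 * P * R / (P + R)
P = TP/(TP+FP) = 13/37 = 13/37
R = TP/(TP+FN) = 13/28 = 13/28
2 * P * R = 2 * 13/37 * 13/28 = 169/518
P + R = 13/37 + 13/28 = 845/1036
F1 = 169/518 / 845/1036 = 2/5

2/5


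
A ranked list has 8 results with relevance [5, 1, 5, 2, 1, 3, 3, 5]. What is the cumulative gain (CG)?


Cumulative Gain = sum of relevance scores
Position 1: rel=5, running sum=5
Position 2: rel=1, running sum=6
Position 3: rel=5, running sum=11
Position 4: rel=2, running sum=13
Position 5: rel=1, running sum=14
Position 6: rel=3, running sum=17
Position 7: rel=3, running sum=20
Position 8: rel=5, running sum=25
CG = 25

25


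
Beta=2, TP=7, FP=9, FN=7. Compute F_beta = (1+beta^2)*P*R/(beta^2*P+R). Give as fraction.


P = TP/(TP+FP) = 7/16 = 7/16
R = TP/(TP+FN) = 7/14 = 1/2
beta^2 = 2^2 = 4
(1 + beta^2) = 5
Numerator = (1+beta^2)*P*R = 35/32
Denominator = beta^2*P + R = 7/4 + 1/2 = 9/4
F_beta = 35/72

35/72


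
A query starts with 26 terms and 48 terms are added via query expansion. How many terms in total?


Original terms: 26
Expansion terms: 48
Total = 26 + 48 = 74

74


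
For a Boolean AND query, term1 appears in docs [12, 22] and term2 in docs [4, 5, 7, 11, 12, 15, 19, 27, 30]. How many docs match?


Boolean AND: find intersection of posting lists
term1 docs: [12, 22]
term2 docs: [4, 5, 7, 11, 12, 15, 19, 27, 30]
Intersection: [12]
|intersection| = 1

1


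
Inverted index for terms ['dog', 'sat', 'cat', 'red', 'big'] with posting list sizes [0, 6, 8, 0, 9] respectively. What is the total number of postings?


Summing posting list sizes:
'dog': 0 postings
'sat': 6 postings
'cat': 8 postings
'red': 0 postings
'big': 9 postings
Total = 0 + 6 + 8 + 0 + 9 = 23

23


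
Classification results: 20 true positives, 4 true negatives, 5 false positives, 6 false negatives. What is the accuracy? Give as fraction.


Accuracy = (TP + TN) / (TP + TN + FP + FN)
TP + TN = 20 + 4 = 24
Total = 20 + 4 + 5 + 6 = 35
Accuracy = 24 / 35 = 24/35

24/35


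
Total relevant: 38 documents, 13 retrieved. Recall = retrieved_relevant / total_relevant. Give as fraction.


Recall = retrieved_relevant / total_relevant
= 13 / 38
= 13 / (13 + 25)
= 13/38

13/38


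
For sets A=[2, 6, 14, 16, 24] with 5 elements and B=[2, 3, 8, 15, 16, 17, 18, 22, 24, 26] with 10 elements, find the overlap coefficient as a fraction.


A intersect B = [2, 16, 24]
|A intersect B| = 3
min(|A|, |B|) = min(5, 10) = 5
Overlap = 3 / 5 = 3/5

3/5


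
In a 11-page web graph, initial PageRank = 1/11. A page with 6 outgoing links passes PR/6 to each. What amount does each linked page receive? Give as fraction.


Initial PR = 1/11 = 1/11
Outlinks = 6
Contribution per link = PR / outlinks
= 1/11 / 6
= 1/66

1/66


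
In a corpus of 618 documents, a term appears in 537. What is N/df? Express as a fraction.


IDF ratio = N / df
= 618 / 537
= 206/179

206/179


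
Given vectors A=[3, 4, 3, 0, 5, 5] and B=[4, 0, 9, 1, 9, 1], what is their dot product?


Dot product = sum of element-wise products
A[0]*B[0] = 3*4 = 12
A[1]*B[1] = 4*0 = 0
A[2]*B[2] = 3*9 = 27
A[3]*B[3] = 0*1 = 0
A[4]*B[4] = 5*9 = 45
A[5]*B[5] = 5*1 = 5
Sum = 12 + 0 + 27 + 0 + 45 + 5 = 89

89


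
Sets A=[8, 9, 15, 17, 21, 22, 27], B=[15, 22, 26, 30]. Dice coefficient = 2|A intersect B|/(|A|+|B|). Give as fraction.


A intersect B = [15, 22]
|A intersect B| = 2
|A| = 7, |B| = 4
Dice = 2*2 / (7+4)
= 4 / 11 = 4/11

4/11


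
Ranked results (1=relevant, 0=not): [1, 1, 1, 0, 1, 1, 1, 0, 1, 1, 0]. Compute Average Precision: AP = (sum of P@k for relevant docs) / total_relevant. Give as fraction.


Computing P@k for each relevant position:
Position 1: relevant, P@1 = 1/1 = 1
Position 2: relevant, P@2 = 2/2 = 1
Position 3: relevant, P@3 = 3/3 = 1
Position 4: not relevant
Position 5: relevant, P@5 = 4/5 = 4/5
Position 6: relevant, P@6 = 5/6 = 5/6
Position 7: relevant, P@7 = 6/7 = 6/7
Position 8: not relevant
Position 9: relevant, P@9 = 7/9 = 7/9
Position 10: relevant, P@10 = 8/10 = 4/5
Position 11: not relevant
Sum of P@k = 1 + 1 + 1 + 4/5 + 5/6 + 6/7 + 7/9 + 4/5 = 4453/630
AP = 4453/630 / 8 = 4453/5040

4453/5040


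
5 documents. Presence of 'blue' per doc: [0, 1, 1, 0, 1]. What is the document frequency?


Checking each document for 'blue':
Doc 1: absent
Doc 2: present
Doc 3: present
Doc 4: absent
Doc 5: present
df = sum of presences = 0 + 1 + 1 + 0 + 1 = 3

3


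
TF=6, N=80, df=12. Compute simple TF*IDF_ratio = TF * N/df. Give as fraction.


TF * (N/df)
= 6 * (80/12)
= 6 * 20/3
= 40

40


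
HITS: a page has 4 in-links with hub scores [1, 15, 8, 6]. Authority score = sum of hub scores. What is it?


Authority = sum of hub scores of in-linkers
In-link 1: hub score = 1
In-link 2: hub score = 15
In-link 3: hub score = 8
In-link 4: hub score = 6
Authority = 1 + 15 + 8 + 6 = 30

30


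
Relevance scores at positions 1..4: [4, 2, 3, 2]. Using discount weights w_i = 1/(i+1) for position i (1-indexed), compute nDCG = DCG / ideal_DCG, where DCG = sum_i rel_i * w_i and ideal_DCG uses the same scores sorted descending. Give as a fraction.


Position discount weights w_i = 1/(i+1) for i=1..4:
Weights = [1/2, 1/3, 1/4, 1/5]
Actual relevance: [4, 2, 3, 2]
DCG = 4/2 + 2/3 + 3/4 + 2/5 = 229/60
Ideal relevance (sorted desc): [4, 3, 2, 2]
Ideal DCG = 4/2 + 3/3 + 2/4 + 2/5 = 39/10
nDCG = DCG / ideal_DCG = 229/60 / 39/10 = 229/234

229/234


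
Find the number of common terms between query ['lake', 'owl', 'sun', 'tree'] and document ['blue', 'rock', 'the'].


Query terms: ['lake', 'owl', 'sun', 'tree']
Document terms: ['blue', 'rock', 'the']
Common terms: []
Overlap count = 0

0


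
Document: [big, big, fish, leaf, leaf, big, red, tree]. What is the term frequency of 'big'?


Document has 8 words
Scanning for 'big':
Found at positions: [0, 1, 5]
Count = 3

3


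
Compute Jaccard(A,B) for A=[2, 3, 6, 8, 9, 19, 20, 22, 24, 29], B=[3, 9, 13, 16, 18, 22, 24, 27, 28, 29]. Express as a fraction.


A intersect B = [3, 9, 22, 24, 29]
|A intersect B| = 5
A union B = [2, 3, 6, 8, 9, 13, 16, 18, 19, 20, 22, 24, 27, 28, 29]
|A union B| = 15
Jaccard = 5/15 = 1/3

1/3


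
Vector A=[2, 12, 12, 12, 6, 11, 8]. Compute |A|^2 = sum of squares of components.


|A|^2 = sum of squared components
A[0]^2 = 2^2 = 4
A[1]^2 = 12^2 = 144
A[2]^2 = 12^2 = 144
A[3]^2 = 12^2 = 144
A[4]^2 = 6^2 = 36
A[5]^2 = 11^2 = 121
A[6]^2 = 8^2 = 64
Sum = 4 + 144 + 144 + 144 + 36 + 121 + 64 = 657

657


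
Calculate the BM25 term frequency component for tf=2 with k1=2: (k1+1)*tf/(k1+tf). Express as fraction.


BM25 TF component = (k1+1)*tf / (k1+tf)
k1 = 2, tf = 2
Numerator = (2+1)*2 = 6
Denominator = 2 + 2 = 4
= 6/4 = 3/2

3/2


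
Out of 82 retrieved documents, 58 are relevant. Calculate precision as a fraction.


Precision = relevant_retrieved / total_retrieved
= 58 / 82
= 58 / (58 + 24)
= 29/41

29/41


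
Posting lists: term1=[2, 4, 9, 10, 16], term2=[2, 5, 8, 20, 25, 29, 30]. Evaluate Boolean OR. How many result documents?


Boolean OR: find union of posting lists
term1 docs: [2, 4, 9, 10, 16]
term2 docs: [2, 5, 8, 20, 25, 29, 30]
Union: [2, 4, 5, 8, 9, 10, 16, 20, 25, 29, 30]
|union| = 11

11


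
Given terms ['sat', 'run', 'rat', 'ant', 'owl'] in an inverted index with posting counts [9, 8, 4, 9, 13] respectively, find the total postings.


Summing posting list sizes:
'sat': 9 postings
'run': 8 postings
'rat': 4 postings
'ant': 9 postings
'owl': 13 postings
Total = 9 + 8 + 4 + 9 + 13 = 43

43


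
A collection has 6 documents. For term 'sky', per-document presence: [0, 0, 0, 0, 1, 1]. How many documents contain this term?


Checking each document for 'sky':
Doc 1: absent
Doc 2: absent
Doc 3: absent
Doc 4: absent
Doc 5: present
Doc 6: present
df = sum of presences = 0 + 0 + 0 + 0 + 1 + 1 = 2

2


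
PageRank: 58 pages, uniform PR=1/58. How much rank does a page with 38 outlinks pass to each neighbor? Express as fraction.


Initial PR = 1/58 = 1/58
Outlinks = 38
Contribution per link = PR / outlinks
= 1/58 / 38
= 1/2204

1/2204


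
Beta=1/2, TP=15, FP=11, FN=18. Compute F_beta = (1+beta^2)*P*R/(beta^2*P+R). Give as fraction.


P = TP/(TP+FP) = 15/26 = 15/26
R = TP/(TP+FN) = 15/33 = 5/11
beta^2 = 1/2^2 = 1/4
(1 + beta^2) = 5/4
Numerator = (1+beta^2)*P*R = 375/1144
Denominator = beta^2*P + R = 15/104 + 5/11 = 685/1144
F_beta = 75/137

75/137


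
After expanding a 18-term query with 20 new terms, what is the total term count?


Original terms: 18
Expansion terms: 20
Total = 18 + 20 = 38

38


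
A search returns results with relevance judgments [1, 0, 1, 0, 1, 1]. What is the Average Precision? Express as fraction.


Computing P@k for each relevant position:
Position 1: relevant, P@1 = 1/1 = 1
Position 2: not relevant
Position 3: relevant, P@3 = 2/3 = 2/3
Position 4: not relevant
Position 5: relevant, P@5 = 3/5 = 3/5
Position 6: relevant, P@6 = 4/6 = 2/3
Sum of P@k = 1 + 2/3 + 3/5 + 2/3 = 44/15
AP = 44/15 / 4 = 11/15

11/15


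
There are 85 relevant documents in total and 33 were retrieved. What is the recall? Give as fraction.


Recall = retrieved_relevant / total_relevant
= 33 / 85
= 33 / (33 + 52)
= 33/85

33/85


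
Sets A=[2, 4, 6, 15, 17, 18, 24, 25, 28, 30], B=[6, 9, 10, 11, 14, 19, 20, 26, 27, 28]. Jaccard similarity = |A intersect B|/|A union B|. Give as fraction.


A intersect B = [6, 28]
|A intersect B| = 2
A union B = [2, 4, 6, 9, 10, 11, 14, 15, 17, 18, 19, 20, 24, 25, 26, 27, 28, 30]
|A union B| = 18
Jaccard = 2/18 = 1/9

1/9


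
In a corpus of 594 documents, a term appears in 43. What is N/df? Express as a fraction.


IDF ratio = N / df
= 594 / 43
= 594/43

594/43


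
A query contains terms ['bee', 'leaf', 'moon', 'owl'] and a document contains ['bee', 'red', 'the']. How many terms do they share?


Query terms: ['bee', 'leaf', 'moon', 'owl']
Document terms: ['bee', 'red', 'the']
Common terms: ['bee']
Overlap count = 1

1


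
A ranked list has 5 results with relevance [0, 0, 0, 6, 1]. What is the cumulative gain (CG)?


Cumulative Gain = sum of relevance scores
Position 1: rel=0, running sum=0
Position 2: rel=0, running sum=0
Position 3: rel=0, running sum=0
Position 4: rel=6, running sum=6
Position 5: rel=1, running sum=7
CG = 7

7


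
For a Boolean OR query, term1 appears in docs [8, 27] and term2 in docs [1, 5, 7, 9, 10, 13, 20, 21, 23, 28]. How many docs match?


Boolean OR: find union of posting lists
term1 docs: [8, 27]
term2 docs: [1, 5, 7, 9, 10, 13, 20, 21, 23, 28]
Union: [1, 5, 7, 8, 9, 10, 13, 20, 21, 23, 27, 28]
|union| = 12

12


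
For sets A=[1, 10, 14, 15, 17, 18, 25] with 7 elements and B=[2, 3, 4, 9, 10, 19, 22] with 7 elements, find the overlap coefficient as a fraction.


A intersect B = [10]
|A intersect B| = 1
min(|A|, |B|) = min(7, 7) = 7
Overlap = 1 / 7 = 1/7

1/7


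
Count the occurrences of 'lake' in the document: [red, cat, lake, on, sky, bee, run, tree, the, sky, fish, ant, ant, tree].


Document has 14 words
Scanning for 'lake':
Found at positions: [2]
Count = 1

1


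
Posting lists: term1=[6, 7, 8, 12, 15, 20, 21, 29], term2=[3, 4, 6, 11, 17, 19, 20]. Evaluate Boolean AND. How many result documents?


Boolean AND: find intersection of posting lists
term1 docs: [6, 7, 8, 12, 15, 20, 21, 29]
term2 docs: [3, 4, 6, 11, 17, 19, 20]
Intersection: [6, 20]
|intersection| = 2

2


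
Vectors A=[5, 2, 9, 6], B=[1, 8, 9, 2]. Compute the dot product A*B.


Dot product = sum of element-wise products
A[0]*B[0] = 5*1 = 5
A[1]*B[1] = 2*8 = 16
A[2]*B[2] = 9*9 = 81
A[3]*B[3] = 6*2 = 12
Sum = 5 + 16 + 81 + 12 = 114

114


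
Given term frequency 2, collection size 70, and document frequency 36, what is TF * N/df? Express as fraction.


TF * (N/df)
= 2 * (70/36)
= 2 * 35/18
= 35/9

35/9


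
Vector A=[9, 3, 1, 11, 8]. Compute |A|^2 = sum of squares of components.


|A|^2 = sum of squared components
A[0]^2 = 9^2 = 81
A[1]^2 = 3^2 = 9
A[2]^2 = 1^2 = 1
A[3]^2 = 11^2 = 121
A[4]^2 = 8^2 = 64
Sum = 81 + 9 + 1 + 121 + 64 = 276

276


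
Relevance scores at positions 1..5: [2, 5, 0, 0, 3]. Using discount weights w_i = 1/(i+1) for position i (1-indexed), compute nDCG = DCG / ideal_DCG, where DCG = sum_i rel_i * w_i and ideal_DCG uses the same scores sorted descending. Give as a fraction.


Position discount weights w_i = 1/(i+1) for i=1..5:
Weights = [1/2, 1/3, 1/4, 1/5, 1/6]
Actual relevance: [2, 5, 0, 0, 3]
DCG = 2/2 + 5/3 + 0/4 + 0/5 + 3/6 = 19/6
Ideal relevance (sorted desc): [5, 3, 2, 0, 0]
Ideal DCG = 5/2 + 3/3 + 2/4 + 0/5 + 0/6 = 4
nDCG = DCG / ideal_DCG = 19/6 / 4 = 19/24

19/24


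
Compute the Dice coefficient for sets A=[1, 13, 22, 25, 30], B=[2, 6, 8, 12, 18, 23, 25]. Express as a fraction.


A intersect B = [25]
|A intersect B| = 1
|A| = 5, |B| = 7
Dice = 2*1 / (5+7)
= 2 / 12 = 1/6

1/6


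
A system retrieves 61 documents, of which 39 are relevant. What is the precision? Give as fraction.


Precision = relevant_retrieved / total_retrieved
= 39 / 61
= 39 / (39 + 22)
= 39/61

39/61


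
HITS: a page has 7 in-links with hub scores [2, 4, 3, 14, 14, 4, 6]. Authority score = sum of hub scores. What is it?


Authority = sum of hub scores of in-linkers
In-link 1: hub score = 2
In-link 2: hub score = 4
In-link 3: hub score = 3
In-link 4: hub score = 14
In-link 5: hub score = 14
In-link 6: hub score = 4
In-link 7: hub score = 6
Authority = 2 + 4 + 3 + 14 + 14 + 4 + 6 = 47

47


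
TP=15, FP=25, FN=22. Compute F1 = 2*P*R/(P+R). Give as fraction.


F1 = 2 * P * R / (P + R)
P = TP/(TP+FP) = 15/40 = 3/8
R = TP/(TP+FN) = 15/37 = 15/37
2 * P * R = 2 * 3/8 * 15/37 = 45/148
P + R = 3/8 + 15/37 = 231/296
F1 = 45/148 / 231/296 = 30/77

30/77


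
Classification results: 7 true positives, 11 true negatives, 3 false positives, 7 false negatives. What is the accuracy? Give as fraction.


Accuracy = (TP + TN) / (TP + TN + FP + FN)
TP + TN = 7 + 11 = 18
Total = 7 + 11 + 3 + 7 = 28
Accuracy = 18 / 28 = 9/14

9/14


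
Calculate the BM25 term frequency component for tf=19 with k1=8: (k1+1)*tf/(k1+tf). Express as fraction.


BM25 TF component = (k1+1)*tf / (k1+tf)
k1 = 8, tf = 19
Numerator = (8+1)*19 = 171
Denominator = 8 + 19 = 27
= 171/27 = 19/3

19/3


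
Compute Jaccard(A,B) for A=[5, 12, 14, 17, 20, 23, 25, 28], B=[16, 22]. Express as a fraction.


A intersect B = []
|A intersect B| = 0
A union B = [5, 12, 14, 16, 17, 20, 22, 23, 25, 28]
|A union B| = 10
Jaccard = 0/10 = 0

0


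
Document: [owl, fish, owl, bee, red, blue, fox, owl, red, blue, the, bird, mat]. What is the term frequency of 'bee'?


Document has 13 words
Scanning for 'bee':
Found at positions: [3]
Count = 1

1


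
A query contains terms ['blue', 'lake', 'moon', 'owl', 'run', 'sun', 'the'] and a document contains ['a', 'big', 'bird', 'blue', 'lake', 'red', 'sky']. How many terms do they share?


Query terms: ['blue', 'lake', 'moon', 'owl', 'run', 'sun', 'the']
Document terms: ['a', 'big', 'bird', 'blue', 'lake', 'red', 'sky']
Common terms: ['blue', 'lake']
Overlap count = 2

2


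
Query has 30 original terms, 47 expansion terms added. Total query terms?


Original terms: 30
Expansion terms: 47
Total = 30 + 47 = 77

77


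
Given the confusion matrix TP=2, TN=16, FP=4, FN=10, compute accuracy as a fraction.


Accuracy = (TP + TN) / (TP + TN + FP + FN)
TP + TN = 2 + 16 = 18
Total = 2 + 16 + 4 + 10 = 32
Accuracy = 18 / 32 = 9/16

9/16


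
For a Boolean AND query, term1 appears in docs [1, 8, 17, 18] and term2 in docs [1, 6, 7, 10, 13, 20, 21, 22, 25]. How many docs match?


Boolean AND: find intersection of posting lists
term1 docs: [1, 8, 17, 18]
term2 docs: [1, 6, 7, 10, 13, 20, 21, 22, 25]
Intersection: [1]
|intersection| = 1

1


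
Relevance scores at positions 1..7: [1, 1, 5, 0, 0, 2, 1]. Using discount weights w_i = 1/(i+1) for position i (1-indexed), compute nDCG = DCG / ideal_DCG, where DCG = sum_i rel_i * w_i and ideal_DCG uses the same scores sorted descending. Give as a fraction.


Position discount weights w_i = 1/(i+1) for i=1..7:
Weights = [1/2, 1/3, 1/4, 1/5, 1/6, 1/7, 1/8]
Actual relevance: [1, 1, 5, 0, 0, 2, 1]
DCG = 1/2 + 1/3 + 5/4 + 0/5 + 0/6 + 2/7 + 1/8 = 419/168
Ideal relevance (sorted desc): [5, 2, 1, 1, 1, 0, 0]
Ideal DCG = 5/2 + 2/3 + 1/4 + 1/5 + 1/6 + 0/7 + 0/8 = 227/60
nDCG = DCG / ideal_DCG = 419/168 / 227/60 = 2095/3178

2095/3178


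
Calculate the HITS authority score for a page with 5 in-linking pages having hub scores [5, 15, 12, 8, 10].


Authority = sum of hub scores of in-linkers
In-link 1: hub score = 5
In-link 2: hub score = 15
In-link 3: hub score = 12
In-link 4: hub score = 8
In-link 5: hub score = 10
Authority = 5 + 15 + 12 + 8 + 10 = 50

50


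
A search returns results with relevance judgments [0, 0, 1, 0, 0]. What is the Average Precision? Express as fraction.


Computing P@k for each relevant position:
Position 1: not relevant
Position 2: not relevant
Position 3: relevant, P@3 = 1/3 = 1/3
Position 4: not relevant
Position 5: not relevant
Sum of P@k = 1/3 = 1/3
AP = 1/3 / 1 = 1/3

1/3


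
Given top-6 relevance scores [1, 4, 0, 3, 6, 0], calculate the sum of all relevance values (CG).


Cumulative Gain = sum of relevance scores
Position 1: rel=1, running sum=1
Position 2: rel=4, running sum=5
Position 3: rel=0, running sum=5
Position 4: rel=3, running sum=8
Position 5: rel=6, running sum=14
Position 6: rel=0, running sum=14
CG = 14

14


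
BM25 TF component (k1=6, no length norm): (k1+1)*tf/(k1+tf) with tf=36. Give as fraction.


BM25 TF component = (k1+1)*tf / (k1+tf)
k1 = 6, tf = 36
Numerator = (6+1)*36 = 252
Denominator = 6 + 36 = 42
= 252/42 = 6

6


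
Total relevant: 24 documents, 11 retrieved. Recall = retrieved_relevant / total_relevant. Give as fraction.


Recall = retrieved_relevant / total_relevant
= 11 / 24
= 11 / (11 + 13)
= 11/24

11/24


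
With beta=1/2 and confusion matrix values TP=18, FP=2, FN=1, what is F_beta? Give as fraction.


P = TP/(TP+FP) = 18/20 = 9/10
R = TP/(TP+FN) = 18/19 = 18/19
beta^2 = 1/2^2 = 1/4
(1 + beta^2) = 5/4
Numerator = (1+beta^2)*P*R = 81/76
Denominator = beta^2*P + R = 9/40 + 18/19 = 891/760
F_beta = 10/11

10/11


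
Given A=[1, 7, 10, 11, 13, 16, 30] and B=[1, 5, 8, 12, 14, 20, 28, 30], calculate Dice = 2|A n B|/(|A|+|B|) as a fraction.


A intersect B = [1, 30]
|A intersect B| = 2
|A| = 7, |B| = 8
Dice = 2*2 / (7+8)
= 4 / 15 = 4/15

4/15


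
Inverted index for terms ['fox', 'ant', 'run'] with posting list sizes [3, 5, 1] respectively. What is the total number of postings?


Summing posting list sizes:
'fox': 3 postings
'ant': 5 postings
'run': 1 postings
Total = 3 + 5 + 1 = 9

9


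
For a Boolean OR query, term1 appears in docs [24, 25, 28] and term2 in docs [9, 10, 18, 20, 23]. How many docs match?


Boolean OR: find union of posting lists
term1 docs: [24, 25, 28]
term2 docs: [9, 10, 18, 20, 23]
Union: [9, 10, 18, 20, 23, 24, 25, 28]
|union| = 8

8


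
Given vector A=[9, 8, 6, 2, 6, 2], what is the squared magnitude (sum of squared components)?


|A|^2 = sum of squared components
A[0]^2 = 9^2 = 81
A[1]^2 = 8^2 = 64
A[2]^2 = 6^2 = 36
A[3]^2 = 2^2 = 4
A[4]^2 = 6^2 = 36
A[5]^2 = 2^2 = 4
Sum = 81 + 64 + 36 + 4 + 36 + 4 = 225

225


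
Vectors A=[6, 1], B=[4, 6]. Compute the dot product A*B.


Dot product = sum of element-wise products
A[0]*B[0] = 6*4 = 24
A[1]*B[1] = 1*6 = 6
Sum = 24 + 6 = 30

30


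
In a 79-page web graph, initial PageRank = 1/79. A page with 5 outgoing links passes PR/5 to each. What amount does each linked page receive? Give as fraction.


Initial PR = 1/79 = 1/79
Outlinks = 5
Contribution per link = PR / outlinks
= 1/79 / 5
= 1/395

1/395


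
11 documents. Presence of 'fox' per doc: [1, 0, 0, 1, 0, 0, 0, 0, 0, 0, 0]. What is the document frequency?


Checking each document for 'fox':
Doc 1: present
Doc 2: absent
Doc 3: absent
Doc 4: present
Doc 5: absent
Doc 6: absent
Doc 7: absent
Doc 8: absent
Doc 9: absent
Doc 10: absent
Doc 11: absent
df = sum of presences = 1 + 0 + 0 + 1 + 0 + 0 + 0 + 0 + 0 + 0 + 0 = 2

2


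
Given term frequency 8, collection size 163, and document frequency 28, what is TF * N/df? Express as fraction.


TF * (N/df)
= 8 * (163/28)
= 8 * 163/28
= 326/7

326/7


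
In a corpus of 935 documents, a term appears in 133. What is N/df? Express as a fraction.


IDF ratio = N / df
= 935 / 133
= 935/133

935/133


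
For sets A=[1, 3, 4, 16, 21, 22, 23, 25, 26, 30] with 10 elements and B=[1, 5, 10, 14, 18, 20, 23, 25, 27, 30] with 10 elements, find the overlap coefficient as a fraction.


A intersect B = [1, 23, 25, 30]
|A intersect B| = 4
min(|A|, |B|) = min(10, 10) = 10
Overlap = 4 / 10 = 2/5

2/5


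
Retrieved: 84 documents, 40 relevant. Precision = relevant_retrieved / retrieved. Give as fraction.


Precision = relevant_retrieved / total_retrieved
= 40 / 84
= 40 / (40 + 44)
= 10/21

10/21


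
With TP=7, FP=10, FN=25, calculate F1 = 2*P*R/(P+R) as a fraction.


F1 = 2 * P * R / (P + R)
P = TP/(TP+FP) = 7/17 = 7/17
R = TP/(TP+FN) = 7/32 = 7/32
2 * P * R = 2 * 7/17 * 7/32 = 49/272
P + R = 7/17 + 7/32 = 343/544
F1 = 49/272 / 343/544 = 2/7

2/7


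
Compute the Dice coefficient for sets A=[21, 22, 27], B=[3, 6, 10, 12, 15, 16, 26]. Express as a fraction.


A intersect B = []
|A intersect B| = 0
|A| = 3, |B| = 7
Dice = 2*0 / (3+7)
= 0 / 10 = 0

0


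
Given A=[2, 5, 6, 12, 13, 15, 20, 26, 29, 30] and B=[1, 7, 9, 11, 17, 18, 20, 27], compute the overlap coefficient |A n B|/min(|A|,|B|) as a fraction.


A intersect B = [20]
|A intersect B| = 1
min(|A|, |B|) = min(10, 8) = 8
Overlap = 1 / 8 = 1/8

1/8


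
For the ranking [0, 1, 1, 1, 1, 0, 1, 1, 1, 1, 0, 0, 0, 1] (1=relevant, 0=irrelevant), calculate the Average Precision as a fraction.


Computing P@k for each relevant position:
Position 1: not relevant
Position 2: relevant, P@2 = 1/2 = 1/2
Position 3: relevant, P@3 = 2/3 = 2/3
Position 4: relevant, P@4 = 3/4 = 3/4
Position 5: relevant, P@5 = 4/5 = 4/5
Position 6: not relevant
Position 7: relevant, P@7 = 5/7 = 5/7
Position 8: relevant, P@8 = 6/8 = 3/4
Position 9: relevant, P@9 = 7/9 = 7/9
Position 10: relevant, P@10 = 8/10 = 4/5
Position 11: not relevant
Position 12: not relevant
Position 13: not relevant
Position 14: relevant, P@14 = 9/14 = 9/14
Sum of P@k = 1/2 + 2/3 + 3/4 + 4/5 + 5/7 + 3/4 + 7/9 + 4/5 + 9/14 = 4033/630
AP = 4033/630 / 9 = 4033/5670

4033/5670


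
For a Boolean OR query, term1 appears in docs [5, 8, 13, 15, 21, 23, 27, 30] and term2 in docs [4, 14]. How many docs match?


Boolean OR: find union of posting lists
term1 docs: [5, 8, 13, 15, 21, 23, 27, 30]
term2 docs: [4, 14]
Union: [4, 5, 8, 13, 14, 15, 21, 23, 27, 30]
|union| = 10

10


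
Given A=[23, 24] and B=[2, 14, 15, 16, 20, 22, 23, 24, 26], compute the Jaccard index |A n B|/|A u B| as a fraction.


A intersect B = [23, 24]
|A intersect B| = 2
A union B = [2, 14, 15, 16, 20, 22, 23, 24, 26]
|A union B| = 9
Jaccard = 2/9 = 2/9

2/9


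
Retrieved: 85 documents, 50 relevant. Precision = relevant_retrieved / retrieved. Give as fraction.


Precision = relevant_retrieved / total_retrieved
= 50 / 85
= 50 / (50 + 35)
= 10/17

10/17


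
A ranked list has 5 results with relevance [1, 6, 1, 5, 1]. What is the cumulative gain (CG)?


Cumulative Gain = sum of relevance scores
Position 1: rel=1, running sum=1
Position 2: rel=6, running sum=7
Position 3: rel=1, running sum=8
Position 4: rel=5, running sum=13
Position 5: rel=1, running sum=14
CG = 14

14


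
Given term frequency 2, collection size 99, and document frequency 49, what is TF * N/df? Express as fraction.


TF * (N/df)
= 2 * (99/49)
= 2 * 99/49
= 198/49

198/49


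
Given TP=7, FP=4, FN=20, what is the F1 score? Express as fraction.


F1 = 2 * P * R / (P + R)
P = TP/(TP+FP) = 7/11 = 7/11
R = TP/(TP+FN) = 7/27 = 7/27
2 * P * R = 2 * 7/11 * 7/27 = 98/297
P + R = 7/11 + 7/27 = 266/297
F1 = 98/297 / 266/297 = 7/19

7/19


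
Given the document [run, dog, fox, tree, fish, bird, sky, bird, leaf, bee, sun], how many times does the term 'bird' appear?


Document has 11 words
Scanning for 'bird':
Found at positions: [5, 7]
Count = 2

2


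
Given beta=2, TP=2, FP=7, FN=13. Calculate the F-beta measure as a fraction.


P = TP/(TP+FP) = 2/9 = 2/9
R = TP/(TP+FN) = 2/15 = 2/15
beta^2 = 2^2 = 4
(1 + beta^2) = 5
Numerator = (1+beta^2)*P*R = 4/27
Denominator = beta^2*P + R = 8/9 + 2/15 = 46/45
F_beta = 10/69

10/69


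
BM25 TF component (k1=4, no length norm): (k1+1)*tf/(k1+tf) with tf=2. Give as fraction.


BM25 TF component = (k1+1)*tf / (k1+tf)
k1 = 4, tf = 2
Numerator = (4+1)*2 = 10
Denominator = 4 + 2 = 6
= 10/6 = 5/3

5/3


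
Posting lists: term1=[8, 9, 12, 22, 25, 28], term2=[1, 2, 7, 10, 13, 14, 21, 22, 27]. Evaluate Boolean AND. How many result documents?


Boolean AND: find intersection of posting lists
term1 docs: [8, 9, 12, 22, 25, 28]
term2 docs: [1, 2, 7, 10, 13, 14, 21, 22, 27]
Intersection: [22]
|intersection| = 1

1


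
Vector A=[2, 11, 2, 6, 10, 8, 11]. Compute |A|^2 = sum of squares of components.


|A|^2 = sum of squared components
A[0]^2 = 2^2 = 4
A[1]^2 = 11^2 = 121
A[2]^2 = 2^2 = 4
A[3]^2 = 6^2 = 36
A[4]^2 = 10^2 = 100
A[5]^2 = 8^2 = 64
A[6]^2 = 11^2 = 121
Sum = 4 + 121 + 4 + 36 + 100 + 64 + 121 = 450

450


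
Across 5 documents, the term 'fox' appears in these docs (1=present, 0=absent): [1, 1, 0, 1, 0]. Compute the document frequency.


Checking each document for 'fox':
Doc 1: present
Doc 2: present
Doc 3: absent
Doc 4: present
Doc 5: absent
df = sum of presences = 1 + 1 + 0 + 1 + 0 = 3

3


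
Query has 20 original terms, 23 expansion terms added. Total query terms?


Original terms: 20
Expansion terms: 23
Total = 20 + 23 = 43

43


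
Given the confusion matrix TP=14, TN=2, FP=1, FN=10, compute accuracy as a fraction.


Accuracy = (TP + TN) / (TP + TN + FP + FN)
TP + TN = 14 + 2 = 16
Total = 14 + 2 + 1 + 10 = 27
Accuracy = 16 / 27 = 16/27

16/27


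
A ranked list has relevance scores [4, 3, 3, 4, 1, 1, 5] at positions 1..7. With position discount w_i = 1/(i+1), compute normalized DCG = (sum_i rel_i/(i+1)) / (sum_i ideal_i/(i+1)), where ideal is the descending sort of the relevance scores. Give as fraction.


Position discount weights w_i = 1/(i+1) for i=1..7:
Weights = [1/2, 1/3, 1/4, 1/5, 1/6, 1/7, 1/8]
Actual relevance: [4, 3, 3, 4, 1, 1, 5]
DCG = 4/2 + 3/3 + 3/4 + 4/5 + 1/6 + 1/7 + 5/8 = 4607/840
Ideal relevance (sorted desc): [5, 4, 4, 3, 3, 1, 1]
Ideal DCG = 5/2 + 4/3 + 4/4 + 3/5 + 3/6 + 1/7 + 1/8 = 5209/840
nDCG = DCG / ideal_DCG = 4607/840 / 5209/840 = 4607/5209

4607/5209


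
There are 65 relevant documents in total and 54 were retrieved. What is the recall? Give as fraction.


Recall = retrieved_relevant / total_relevant
= 54 / 65
= 54 / (54 + 11)
= 54/65

54/65


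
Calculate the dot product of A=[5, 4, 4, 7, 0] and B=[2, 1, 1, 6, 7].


Dot product = sum of element-wise products
A[0]*B[0] = 5*2 = 10
A[1]*B[1] = 4*1 = 4
A[2]*B[2] = 4*1 = 4
A[3]*B[3] = 7*6 = 42
A[4]*B[4] = 0*7 = 0
Sum = 10 + 4 + 4 + 42 + 0 = 60

60


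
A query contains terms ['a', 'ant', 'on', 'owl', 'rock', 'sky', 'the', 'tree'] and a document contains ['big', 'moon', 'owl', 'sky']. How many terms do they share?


Query terms: ['a', 'ant', 'on', 'owl', 'rock', 'sky', 'the', 'tree']
Document terms: ['big', 'moon', 'owl', 'sky']
Common terms: ['owl', 'sky']
Overlap count = 2

2


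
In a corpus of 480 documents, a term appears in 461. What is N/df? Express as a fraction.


IDF ratio = N / df
= 480 / 461
= 480/461

480/461


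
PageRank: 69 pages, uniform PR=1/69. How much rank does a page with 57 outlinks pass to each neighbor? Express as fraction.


Initial PR = 1/69 = 1/69
Outlinks = 57
Contribution per link = PR / outlinks
= 1/69 / 57
= 1/3933

1/3933


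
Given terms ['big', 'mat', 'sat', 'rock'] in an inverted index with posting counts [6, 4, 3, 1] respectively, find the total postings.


Summing posting list sizes:
'big': 6 postings
'mat': 4 postings
'sat': 3 postings
'rock': 1 postings
Total = 6 + 4 + 3 + 1 = 14

14


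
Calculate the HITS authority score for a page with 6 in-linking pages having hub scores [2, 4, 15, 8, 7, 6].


Authority = sum of hub scores of in-linkers
In-link 1: hub score = 2
In-link 2: hub score = 4
In-link 3: hub score = 15
In-link 4: hub score = 8
In-link 5: hub score = 7
In-link 6: hub score = 6
Authority = 2 + 4 + 15 + 8 + 7 + 6 = 42

42


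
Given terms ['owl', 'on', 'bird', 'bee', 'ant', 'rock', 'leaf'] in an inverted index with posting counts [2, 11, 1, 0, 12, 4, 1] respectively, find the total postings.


Summing posting list sizes:
'owl': 2 postings
'on': 11 postings
'bird': 1 postings
'bee': 0 postings
'ant': 12 postings
'rock': 4 postings
'leaf': 1 postings
Total = 2 + 11 + 1 + 0 + 12 + 4 + 1 = 31

31


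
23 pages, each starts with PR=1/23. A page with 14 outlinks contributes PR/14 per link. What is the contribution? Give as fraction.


Initial PR = 1/23 = 1/23
Outlinks = 14
Contribution per link = PR / outlinks
= 1/23 / 14
= 1/322

1/322


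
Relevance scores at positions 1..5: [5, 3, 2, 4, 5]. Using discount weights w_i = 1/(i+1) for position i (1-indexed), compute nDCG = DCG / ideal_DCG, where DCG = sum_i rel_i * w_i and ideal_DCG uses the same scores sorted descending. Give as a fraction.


Position discount weights w_i = 1/(i+1) for i=1..5:
Weights = [1/2, 1/3, 1/4, 1/5, 1/6]
Actual relevance: [5, 3, 2, 4, 5]
DCG = 5/2 + 3/3 + 2/4 + 4/5 + 5/6 = 169/30
Ideal relevance (sorted desc): [5, 5, 4, 3, 2]
Ideal DCG = 5/2 + 5/3 + 4/4 + 3/5 + 2/6 = 61/10
nDCG = DCG / ideal_DCG = 169/30 / 61/10 = 169/183

169/183


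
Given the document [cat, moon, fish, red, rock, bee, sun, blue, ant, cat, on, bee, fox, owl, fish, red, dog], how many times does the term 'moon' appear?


Document has 17 words
Scanning for 'moon':
Found at positions: [1]
Count = 1

1


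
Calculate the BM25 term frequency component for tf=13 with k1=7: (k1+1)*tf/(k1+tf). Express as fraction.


BM25 TF component = (k1+1)*tf / (k1+tf)
k1 = 7, tf = 13
Numerator = (7+1)*13 = 104
Denominator = 7 + 13 = 20
= 104/20 = 26/5

26/5


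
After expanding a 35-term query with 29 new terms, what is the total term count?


Original terms: 35
Expansion terms: 29
Total = 35 + 29 = 64

64


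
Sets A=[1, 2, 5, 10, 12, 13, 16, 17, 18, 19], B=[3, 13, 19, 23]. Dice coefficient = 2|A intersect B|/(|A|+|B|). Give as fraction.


A intersect B = [13, 19]
|A intersect B| = 2
|A| = 10, |B| = 4
Dice = 2*2 / (10+4)
= 4 / 14 = 2/7

2/7


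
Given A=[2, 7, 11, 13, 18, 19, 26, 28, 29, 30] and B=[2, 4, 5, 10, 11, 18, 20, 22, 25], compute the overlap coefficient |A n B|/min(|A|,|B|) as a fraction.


A intersect B = [2, 11, 18]
|A intersect B| = 3
min(|A|, |B|) = min(10, 9) = 9
Overlap = 3 / 9 = 1/3

1/3


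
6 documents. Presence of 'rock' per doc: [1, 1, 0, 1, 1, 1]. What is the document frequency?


Checking each document for 'rock':
Doc 1: present
Doc 2: present
Doc 3: absent
Doc 4: present
Doc 5: present
Doc 6: present
df = sum of presences = 1 + 1 + 0 + 1 + 1 + 1 = 5

5


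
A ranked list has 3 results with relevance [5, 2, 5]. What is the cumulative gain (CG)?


Cumulative Gain = sum of relevance scores
Position 1: rel=5, running sum=5
Position 2: rel=2, running sum=7
Position 3: rel=5, running sum=12
CG = 12

12


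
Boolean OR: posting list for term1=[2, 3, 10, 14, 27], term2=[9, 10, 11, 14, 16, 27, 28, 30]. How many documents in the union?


Boolean OR: find union of posting lists
term1 docs: [2, 3, 10, 14, 27]
term2 docs: [9, 10, 11, 14, 16, 27, 28, 30]
Union: [2, 3, 9, 10, 11, 14, 16, 27, 28, 30]
|union| = 10

10


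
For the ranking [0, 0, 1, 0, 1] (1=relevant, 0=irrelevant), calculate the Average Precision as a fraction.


Computing P@k for each relevant position:
Position 1: not relevant
Position 2: not relevant
Position 3: relevant, P@3 = 1/3 = 1/3
Position 4: not relevant
Position 5: relevant, P@5 = 2/5 = 2/5
Sum of P@k = 1/3 + 2/5 = 11/15
AP = 11/15 / 2 = 11/30

11/30


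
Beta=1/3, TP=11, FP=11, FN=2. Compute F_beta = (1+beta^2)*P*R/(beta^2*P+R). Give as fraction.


P = TP/(TP+FP) = 11/22 = 1/2
R = TP/(TP+FN) = 11/13 = 11/13
beta^2 = 1/3^2 = 1/9
(1 + beta^2) = 10/9
Numerator = (1+beta^2)*P*R = 55/117
Denominator = beta^2*P + R = 1/18 + 11/13 = 211/234
F_beta = 110/211

110/211


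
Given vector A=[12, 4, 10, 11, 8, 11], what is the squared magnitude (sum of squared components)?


|A|^2 = sum of squared components
A[0]^2 = 12^2 = 144
A[1]^2 = 4^2 = 16
A[2]^2 = 10^2 = 100
A[3]^2 = 11^2 = 121
A[4]^2 = 8^2 = 64
A[5]^2 = 11^2 = 121
Sum = 144 + 16 + 100 + 121 + 64 + 121 = 566

566


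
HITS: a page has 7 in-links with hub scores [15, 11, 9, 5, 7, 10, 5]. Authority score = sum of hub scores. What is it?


Authority = sum of hub scores of in-linkers
In-link 1: hub score = 15
In-link 2: hub score = 11
In-link 3: hub score = 9
In-link 4: hub score = 5
In-link 5: hub score = 7
In-link 6: hub score = 10
In-link 7: hub score = 5
Authority = 15 + 11 + 9 + 5 + 7 + 10 + 5 = 62

62


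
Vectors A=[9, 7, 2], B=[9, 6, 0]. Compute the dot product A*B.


Dot product = sum of element-wise products
A[0]*B[0] = 9*9 = 81
A[1]*B[1] = 7*6 = 42
A[2]*B[2] = 2*0 = 0
Sum = 81 + 42 + 0 = 123

123


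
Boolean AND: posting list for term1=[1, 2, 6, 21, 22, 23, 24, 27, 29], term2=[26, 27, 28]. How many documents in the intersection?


Boolean AND: find intersection of posting lists
term1 docs: [1, 2, 6, 21, 22, 23, 24, 27, 29]
term2 docs: [26, 27, 28]
Intersection: [27]
|intersection| = 1

1


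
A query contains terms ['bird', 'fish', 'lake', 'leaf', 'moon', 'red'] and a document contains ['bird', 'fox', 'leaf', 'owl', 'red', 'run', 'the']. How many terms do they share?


Query terms: ['bird', 'fish', 'lake', 'leaf', 'moon', 'red']
Document terms: ['bird', 'fox', 'leaf', 'owl', 'red', 'run', 'the']
Common terms: ['bird', 'leaf', 'red']
Overlap count = 3

3


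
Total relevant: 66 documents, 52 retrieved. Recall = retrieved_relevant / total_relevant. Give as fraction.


Recall = retrieved_relevant / total_relevant
= 52 / 66
= 52 / (52 + 14)
= 26/33

26/33


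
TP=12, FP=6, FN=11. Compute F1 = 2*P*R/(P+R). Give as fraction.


F1 = 2 * P * R / (P + R)
P = TP/(TP+FP) = 12/18 = 2/3
R = TP/(TP+FN) = 12/23 = 12/23
2 * P * R = 2 * 2/3 * 12/23 = 16/23
P + R = 2/3 + 12/23 = 82/69
F1 = 16/23 / 82/69 = 24/41

24/41


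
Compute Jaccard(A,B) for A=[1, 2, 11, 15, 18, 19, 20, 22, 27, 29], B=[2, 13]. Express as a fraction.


A intersect B = [2]
|A intersect B| = 1
A union B = [1, 2, 11, 13, 15, 18, 19, 20, 22, 27, 29]
|A union B| = 11
Jaccard = 1/11 = 1/11

1/11


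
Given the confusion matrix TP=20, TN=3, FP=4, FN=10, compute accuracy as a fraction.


Accuracy = (TP + TN) / (TP + TN + FP + FN)
TP + TN = 20 + 3 = 23
Total = 20 + 3 + 4 + 10 = 37
Accuracy = 23 / 37 = 23/37

23/37


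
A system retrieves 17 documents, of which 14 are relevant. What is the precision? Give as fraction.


Precision = relevant_retrieved / total_retrieved
= 14 / 17
= 14 / (14 + 3)
= 14/17

14/17


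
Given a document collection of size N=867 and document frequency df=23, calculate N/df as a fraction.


IDF ratio = N / df
= 867 / 23
= 867/23

867/23


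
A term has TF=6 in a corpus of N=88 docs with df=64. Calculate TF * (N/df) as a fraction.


TF * (N/df)
= 6 * (88/64)
= 6 * 11/8
= 33/4

33/4


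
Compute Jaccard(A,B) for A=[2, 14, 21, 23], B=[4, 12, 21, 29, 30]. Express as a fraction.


A intersect B = [21]
|A intersect B| = 1
A union B = [2, 4, 12, 14, 21, 23, 29, 30]
|A union B| = 8
Jaccard = 1/8 = 1/8

1/8


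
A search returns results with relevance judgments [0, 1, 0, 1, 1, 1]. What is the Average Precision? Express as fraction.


Computing P@k for each relevant position:
Position 1: not relevant
Position 2: relevant, P@2 = 1/2 = 1/2
Position 3: not relevant
Position 4: relevant, P@4 = 2/4 = 1/2
Position 5: relevant, P@5 = 3/5 = 3/5
Position 6: relevant, P@6 = 4/6 = 2/3
Sum of P@k = 1/2 + 1/2 + 3/5 + 2/3 = 34/15
AP = 34/15 / 4 = 17/30

17/30


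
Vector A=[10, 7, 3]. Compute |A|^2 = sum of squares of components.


|A|^2 = sum of squared components
A[0]^2 = 10^2 = 100
A[1]^2 = 7^2 = 49
A[2]^2 = 3^2 = 9
Sum = 100 + 49 + 9 = 158

158


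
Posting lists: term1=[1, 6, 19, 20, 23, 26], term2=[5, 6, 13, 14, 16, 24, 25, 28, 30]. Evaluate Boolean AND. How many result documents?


Boolean AND: find intersection of posting lists
term1 docs: [1, 6, 19, 20, 23, 26]
term2 docs: [5, 6, 13, 14, 16, 24, 25, 28, 30]
Intersection: [6]
|intersection| = 1

1


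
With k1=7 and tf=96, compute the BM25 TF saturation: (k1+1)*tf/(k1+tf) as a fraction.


BM25 TF component = (k1+1)*tf / (k1+tf)
k1 = 7, tf = 96
Numerator = (7+1)*96 = 768
Denominator = 7 + 96 = 103
= 768/103 = 768/103

768/103


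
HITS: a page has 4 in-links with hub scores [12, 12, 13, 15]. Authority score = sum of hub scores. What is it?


Authority = sum of hub scores of in-linkers
In-link 1: hub score = 12
In-link 2: hub score = 12
In-link 3: hub score = 13
In-link 4: hub score = 15
Authority = 12 + 12 + 13 + 15 = 52

52


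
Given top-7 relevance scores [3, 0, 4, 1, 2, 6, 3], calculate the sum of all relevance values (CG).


Cumulative Gain = sum of relevance scores
Position 1: rel=3, running sum=3
Position 2: rel=0, running sum=3
Position 3: rel=4, running sum=7
Position 4: rel=1, running sum=8
Position 5: rel=2, running sum=10
Position 6: rel=6, running sum=16
Position 7: rel=3, running sum=19
CG = 19

19


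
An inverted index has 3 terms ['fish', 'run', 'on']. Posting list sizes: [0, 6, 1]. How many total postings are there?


Summing posting list sizes:
'fish': 0 postings
'run': 6 postings
'on': 1 postings
Total = 0 + 6 + 1 = 7

7


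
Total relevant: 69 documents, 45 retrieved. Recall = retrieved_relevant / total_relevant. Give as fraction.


Recall = retrieved_relevant / total_relevant
= 45 / 69
= 45 / (45 + 24)
= 15/23

15/23


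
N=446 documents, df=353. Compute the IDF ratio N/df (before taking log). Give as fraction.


IDF ratio = N / df
= 446 / 353
= 446/353

446/353


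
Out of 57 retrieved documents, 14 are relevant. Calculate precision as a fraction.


Precision = relevant_retrieved / total_retrieved
= 14 / 57
= 14 / (14 + 43)
= 14/57

14/57


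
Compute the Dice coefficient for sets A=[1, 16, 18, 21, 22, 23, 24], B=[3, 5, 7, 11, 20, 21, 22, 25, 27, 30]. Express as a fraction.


A intersect B = [21, 22]
|A intersect B| = 2
|A| = 7, |B| = 10
Dice = 2*2 / (7+10)
= 4 / 17 = 4/17

4/17


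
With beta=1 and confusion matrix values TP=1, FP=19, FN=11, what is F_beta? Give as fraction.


P = TP/(TP+FP) = 1/20 = 1/20
R = TP/(TP+FN) = 1/12 = 1/12
beta^2 = 1^2 = 1
(1 + beta^2) = 2
Numerator = (1+beta^2)*P*R = 1/120
Denominator = beta^2*P + R = 1/20 + 1/12 = 2/15
F_beta = 1/16

1/16


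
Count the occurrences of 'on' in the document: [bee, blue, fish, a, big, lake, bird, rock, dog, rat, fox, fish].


Document has 12 words
Scanning for 'on':
Term not found in document
Count = 0

0


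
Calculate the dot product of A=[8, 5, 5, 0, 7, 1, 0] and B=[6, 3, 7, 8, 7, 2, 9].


Dot product = sum of element-wise products
A[0]*B[0] = 8*6 = 48
A[1]*B[1] = 5*3 = 15
A[2]*B[2] = 5*7 = 35
A[3]*B[3] = 0*8 = 0
A[4]*B[4] = 7*7 = 49
A[5]*B[5] = 1*2 = 2
A[6]*B[6] = 0*9 = 0
Sum = 48 + 15 + 35 + 0 + 49 + 2 + 0 = 149

149


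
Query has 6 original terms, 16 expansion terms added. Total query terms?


Original terms: 6
Expansion terms: 16
Total = 6 + 16 = 22

22


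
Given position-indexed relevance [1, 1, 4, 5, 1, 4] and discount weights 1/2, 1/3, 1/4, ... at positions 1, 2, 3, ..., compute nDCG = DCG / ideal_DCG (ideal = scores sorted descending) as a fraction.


Position discount weights w_i = 1/(i+1) for i=1..6:
Weights = [1/2, 1/3, 1/4, 1/5, 1/6, 1/7]
Actual relevance: [1, 1, 4, 5, 1, 4]
DCG = 1/2 + 1/3 + 4/4 + 5/5 + 1/6 + 4/7 = 25/7
Ideal relevance (sorted desc): [5, 4, 4, 1, 1, 1]
Ideal DCG = 5/2 + 4/3 + 4/4 + 1/5 + 1/6 + 1/7 = 187/35
nDCG = DCG / ideal_DCG = 25/7 / 187/35 = 125/187

125/187
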